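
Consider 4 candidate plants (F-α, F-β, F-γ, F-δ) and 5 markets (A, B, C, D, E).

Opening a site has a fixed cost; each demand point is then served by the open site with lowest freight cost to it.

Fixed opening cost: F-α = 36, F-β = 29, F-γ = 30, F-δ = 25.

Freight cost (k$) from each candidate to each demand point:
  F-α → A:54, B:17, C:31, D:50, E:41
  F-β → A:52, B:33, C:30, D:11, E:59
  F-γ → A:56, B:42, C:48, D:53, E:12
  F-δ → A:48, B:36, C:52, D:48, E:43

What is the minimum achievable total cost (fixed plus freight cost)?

197

Open {F-β, F-γ}: assign each demand point to its cheapest open site.
  A→F-β 52, B→F-β 33, C→F-β 30, D→F-β 11, E→F-γ 12
  freight cost 138, fixed 59 → total 197.
Compare {F-β}: freight cost 185 + fixed 29 = 214.
Compare {F-α, F-β}: freight cost 151 + fixed 65 = 216.
Compare {F-α, F-β, F-γ}: freight cost 122 + fixed 95 = 217.
All other subsets cost ≥ 214. Minimum total cost: 197.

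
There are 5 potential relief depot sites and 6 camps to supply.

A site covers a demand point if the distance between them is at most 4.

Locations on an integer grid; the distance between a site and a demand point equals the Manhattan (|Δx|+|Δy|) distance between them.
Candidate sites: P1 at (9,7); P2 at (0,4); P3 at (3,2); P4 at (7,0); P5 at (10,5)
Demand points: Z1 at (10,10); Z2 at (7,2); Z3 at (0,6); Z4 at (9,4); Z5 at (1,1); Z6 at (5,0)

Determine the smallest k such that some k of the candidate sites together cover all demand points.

Coverage sets (demand points within 4 of each site):
  P1: {Z1, Z4}
  P2: {Z3, Z5}
  P3: {Z2, Z5, Z6}
  P4: {Z2, Z6}
  P5: {Z4}
No 2 sites suffice: every size-2 union leaves at least one demand point uncovered.
But {P1, P2, P3} covers everything, so the minimum is 3.

3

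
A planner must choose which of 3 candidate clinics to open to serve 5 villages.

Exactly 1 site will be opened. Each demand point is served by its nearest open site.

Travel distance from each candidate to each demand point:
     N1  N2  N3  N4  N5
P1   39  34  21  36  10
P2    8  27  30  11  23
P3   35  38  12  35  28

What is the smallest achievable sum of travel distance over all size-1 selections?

99

Open {P2}.
  N1→P2 8, N2→P2 27, N3→P2 30, N4→P2 11, N5→P2 23  ⇒ total 99.
Compare {P1}: total 140.
Compare {P3}: total 148.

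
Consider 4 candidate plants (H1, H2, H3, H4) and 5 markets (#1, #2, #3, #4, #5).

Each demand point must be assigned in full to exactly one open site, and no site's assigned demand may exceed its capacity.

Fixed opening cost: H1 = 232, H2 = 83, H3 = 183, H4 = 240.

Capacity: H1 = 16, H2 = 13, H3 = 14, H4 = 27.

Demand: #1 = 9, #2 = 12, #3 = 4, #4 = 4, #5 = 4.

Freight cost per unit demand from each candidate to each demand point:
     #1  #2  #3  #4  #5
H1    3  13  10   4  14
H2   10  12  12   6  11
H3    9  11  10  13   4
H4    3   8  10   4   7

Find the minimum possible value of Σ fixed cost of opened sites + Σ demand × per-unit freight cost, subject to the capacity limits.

Open {H2, H4}; cheapest assignment that respects the capacities:
  H2 (cap 13, load 8): #3, #4 — cost 4×12 + 4×6 = 72
  H4 (cap 27, load 25): #1, #2, #5 — cost 9×3 + 12×8 + 4×7 = 151
  Shipping 223, fixed 323 → total 546.
  Any other capacity-feasible assignment to {H2, H4} ships for at least 223.
Compare {H3, H4}: its best feasible assignment gives total 618.
Compare {H1, H4}: its best feasible assignment gives total 679.
Every other set of open sites that can feasibly serve all demand totals ≥ 618 even under its best assignment. Minimum: 546.

546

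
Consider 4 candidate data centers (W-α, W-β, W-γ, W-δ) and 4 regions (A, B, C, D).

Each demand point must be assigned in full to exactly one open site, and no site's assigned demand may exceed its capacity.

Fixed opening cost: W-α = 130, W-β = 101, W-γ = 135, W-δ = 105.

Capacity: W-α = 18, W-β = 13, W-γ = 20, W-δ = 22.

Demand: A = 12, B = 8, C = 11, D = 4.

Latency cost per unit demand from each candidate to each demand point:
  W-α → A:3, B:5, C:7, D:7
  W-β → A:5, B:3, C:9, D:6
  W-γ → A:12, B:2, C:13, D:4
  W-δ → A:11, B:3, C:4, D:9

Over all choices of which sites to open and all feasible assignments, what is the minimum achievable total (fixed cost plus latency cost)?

367

Open {W-α, W-δ}; cheapest assignment that respects the capacities:
  W-α (cap 18, load 16): A, D — cost 12×3 + 4×7 = 64
  W-δ (cap 22, load 19): B, C — cost 8×3 + 11×4 = 68
  Shipping 132, fixed 235 → total 367.
  Any other capacity-feasible assignment to {W-α, W-δ} ships for at least 132.
Compare {W-α, W-β, W-δ}: its best feasible assignment gives total 464.
Compare {W-γ, W-δ}: its best feasible assignment gives total 468.
Every other set of open sites that can feasibly serve all demand totals ≥ 464 even under its best assignment. Minimum: 367.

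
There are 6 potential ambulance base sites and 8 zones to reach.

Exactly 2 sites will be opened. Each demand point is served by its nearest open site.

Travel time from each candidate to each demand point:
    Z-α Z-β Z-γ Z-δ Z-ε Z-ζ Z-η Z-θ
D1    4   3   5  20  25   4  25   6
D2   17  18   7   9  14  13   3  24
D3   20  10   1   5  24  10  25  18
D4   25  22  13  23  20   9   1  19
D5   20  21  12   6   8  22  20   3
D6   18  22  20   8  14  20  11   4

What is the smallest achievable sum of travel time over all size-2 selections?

Open {D1, D2}.
  Z-α→D1 4, Z-β→D1 3, Z-γ→D1 5, Z-δ→D2 9, Z-ε→D2 14, Z-ζ→D1 4, Z-η→D2 3, Z-θ→D1 6  ⇒ total 48.
Compare {D1, D5}: total 53.
Compare {D1, D6}: total 53.
No size-2 selection does better; minimum is 48.

48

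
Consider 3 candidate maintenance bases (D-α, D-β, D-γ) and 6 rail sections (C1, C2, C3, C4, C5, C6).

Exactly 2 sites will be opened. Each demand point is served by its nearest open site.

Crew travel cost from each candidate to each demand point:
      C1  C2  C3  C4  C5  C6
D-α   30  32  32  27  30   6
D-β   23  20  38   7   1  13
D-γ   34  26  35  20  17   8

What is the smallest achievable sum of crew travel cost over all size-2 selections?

Open {D-α, D-β}.
  C1→D-β 23, C2→D-β 20, C3→D-α 32, C4→D-β 7, C5→D-β 1, C6→D-α 6  ⇒ total 89.
Compare {D-β, D-γ}: total 94.
Compare {D-α, D-γ}: total 131.

89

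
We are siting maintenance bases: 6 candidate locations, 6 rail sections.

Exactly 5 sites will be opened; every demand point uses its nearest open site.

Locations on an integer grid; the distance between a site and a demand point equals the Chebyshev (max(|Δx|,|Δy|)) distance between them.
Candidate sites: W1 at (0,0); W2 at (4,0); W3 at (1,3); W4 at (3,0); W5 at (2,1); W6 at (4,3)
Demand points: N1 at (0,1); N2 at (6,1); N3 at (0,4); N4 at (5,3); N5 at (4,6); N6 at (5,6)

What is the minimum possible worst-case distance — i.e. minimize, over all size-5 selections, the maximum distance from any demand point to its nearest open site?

3

Open {W1, W2, W3, W4, W6}.
  Farthest demand point is N5 at distance 3 (to W3); all others are ≤ 3.
With {W1, W2, W3, W5, W6} the worst case is 3.
With {W1, W2, W4, W5, W6} the worst case is 3.
No size-5 selection achieves below 3.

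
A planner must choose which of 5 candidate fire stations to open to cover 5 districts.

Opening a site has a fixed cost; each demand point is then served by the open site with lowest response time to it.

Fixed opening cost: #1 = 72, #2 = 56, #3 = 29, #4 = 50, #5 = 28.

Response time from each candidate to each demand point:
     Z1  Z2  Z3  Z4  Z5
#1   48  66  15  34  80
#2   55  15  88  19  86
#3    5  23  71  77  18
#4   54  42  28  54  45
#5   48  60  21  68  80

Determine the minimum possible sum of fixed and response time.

191

Open {#2, #3, #5}: assign each demand point to its cheapest open site.
  Z1→#3 5, Z2→#2 15, Z3→#5 21, Z4→#2 19, Z5→#3 18
  response time 78, fixed 113 → total 191.
Compare {#3, #5}: response time 135 + fixed 57 = 192.
Compare {#1, #3}: response time 95 + fixed 101 = 196.
Compare {#3, #4}: response time 128 + fixed 79 = 207.
All other subsets cost ≥ 192. Minimum total cost: 191.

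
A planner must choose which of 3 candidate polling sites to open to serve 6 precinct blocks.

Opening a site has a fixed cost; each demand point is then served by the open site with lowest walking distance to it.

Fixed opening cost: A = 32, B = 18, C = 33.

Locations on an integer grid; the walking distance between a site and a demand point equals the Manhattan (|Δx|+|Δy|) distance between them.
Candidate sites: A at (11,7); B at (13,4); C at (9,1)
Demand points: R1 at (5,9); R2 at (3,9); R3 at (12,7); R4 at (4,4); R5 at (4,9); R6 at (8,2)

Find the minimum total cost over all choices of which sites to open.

Open {A}: assign each demand point to its cheapest open site.
  R1→A 8, R2→A 10, R3→A 1, R4→A 10, R5→A 9, R6→A 8
  walking distance 46, fixed 32 → total 78.
Compare {B}: walking distance 62 + fixed 18 = 80.
Compare {C}: walking distance 58 + fixed 33 = 91.
Compare {A, B}: walking distance 44 + fixed 50 = 94.
All other subsets cost ≥ 80. Minimum total cost: 78.

78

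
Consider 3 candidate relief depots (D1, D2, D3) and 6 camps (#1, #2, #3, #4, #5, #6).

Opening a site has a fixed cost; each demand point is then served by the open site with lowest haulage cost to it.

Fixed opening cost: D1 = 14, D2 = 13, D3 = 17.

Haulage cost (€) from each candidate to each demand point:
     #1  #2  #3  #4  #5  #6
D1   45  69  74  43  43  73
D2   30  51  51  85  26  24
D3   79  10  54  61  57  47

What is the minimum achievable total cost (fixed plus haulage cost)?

Open {D1, D2, D3}: assign each demand point to its cheapest open site.
  #1→D2 30, #2→D3 10, #3→D2 51, #4→D1 43, #5→D2 26, #6→D2 24
  haulage cost 184, fixed 44 → total 228.
Compare {D2, D3}: haulage cost 202 + fixed 30 = 232.
Compare {D1, D2}: haulage cost 225 + fixed 27 = 252.
Compare {D1, D3}: haulage cost 242 + fixed 31 = 273.
All other subsets cost ≥ 232. Minimum total cost: 228.

228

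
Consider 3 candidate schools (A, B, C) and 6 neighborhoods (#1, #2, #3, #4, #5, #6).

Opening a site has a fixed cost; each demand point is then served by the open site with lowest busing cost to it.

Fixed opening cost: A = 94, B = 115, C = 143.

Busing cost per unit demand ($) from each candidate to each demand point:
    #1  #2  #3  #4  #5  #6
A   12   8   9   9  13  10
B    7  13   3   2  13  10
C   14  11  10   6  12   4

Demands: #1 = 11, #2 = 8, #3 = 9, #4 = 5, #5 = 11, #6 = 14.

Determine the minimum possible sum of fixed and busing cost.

616

Open {B}: assign each demand point to its cheapest open site.
  #1→B 11×7=77, #2→B 8×13=104, #3→B 9×3=27, #4→B 5×2=10, #5→B 11×13=143, #6→B 14×10=140
  busing cost 501, fixed 115 → total 616.
Compare {B, C}: busing cost 390 + fixed 258 = 648.
Compare {A, B}: busing cost 461 + fixed 209 = 670.
Compare {C}: busing cost 550 + fixed 143 = 693.
All other subsets cost ≥ 648. Minimum total cost: 616.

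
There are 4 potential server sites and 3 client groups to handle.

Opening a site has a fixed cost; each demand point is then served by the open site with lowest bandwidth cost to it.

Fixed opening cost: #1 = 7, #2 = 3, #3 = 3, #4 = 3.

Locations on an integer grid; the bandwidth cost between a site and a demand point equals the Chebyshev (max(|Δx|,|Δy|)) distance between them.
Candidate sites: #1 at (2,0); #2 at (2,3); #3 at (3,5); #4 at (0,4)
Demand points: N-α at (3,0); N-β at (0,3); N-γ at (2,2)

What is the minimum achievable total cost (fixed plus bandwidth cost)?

Open {#2}: assign each demand point to its cheapest open site.
  N-α→#2 3, N-β→#2 2, N-γ→#2 1
  bandwidth cost 6, fixed 3 → total 9.
Compare {#4}: bandwidth cost 7 + fixed 3 = 10.
Compare {#2, #4}: bandwidth cost 5 + fixed 6 = 11.
Compare {#2, #3}: bandwidth cost 6 + fixed 6 = 12.
All other subsets cost ≥ 10. Minimum total cost: 9.

9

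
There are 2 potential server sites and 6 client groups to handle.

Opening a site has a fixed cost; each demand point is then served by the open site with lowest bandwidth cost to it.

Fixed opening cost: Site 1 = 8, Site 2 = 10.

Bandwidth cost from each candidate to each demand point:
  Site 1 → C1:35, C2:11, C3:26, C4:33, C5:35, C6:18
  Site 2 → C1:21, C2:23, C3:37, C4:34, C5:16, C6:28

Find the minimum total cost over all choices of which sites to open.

143

Open {Site 1, Site 2}: assign each demand point to its cheapest open site.
  C1→Site 2 21, C2→Site 1 11, C3→Site 1 26, C4→Site 1 33, C5→Site 2 16, C6→Site 1 18
  bandwidth cost 125, fixed 18 → total 143.
Compare {Site 1}: bandwidth cost 158 + fixed 8 = 166.
Compare {Site 2}: bandwidth cost 159 + fixed 10 = 169.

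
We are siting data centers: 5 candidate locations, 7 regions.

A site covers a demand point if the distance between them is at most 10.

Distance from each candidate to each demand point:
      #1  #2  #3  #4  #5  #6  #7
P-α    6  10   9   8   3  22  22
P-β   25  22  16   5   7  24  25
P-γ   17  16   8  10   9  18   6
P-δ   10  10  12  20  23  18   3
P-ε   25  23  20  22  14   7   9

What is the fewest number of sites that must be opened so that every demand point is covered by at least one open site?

2

Coverage sets (demand points within 10 of each site):
  P-α: {#1, #2, #3, #4, #5}
  P-β: {#4, #5}
  P-γ: {#3, #4, #5, #7}
  P-δ: {#1, #2, #7}
  P-ε: {#6, #7}
No single site covers all 7 demand points.
But {P-α, P-ε} covers everything, so the minimum is 2.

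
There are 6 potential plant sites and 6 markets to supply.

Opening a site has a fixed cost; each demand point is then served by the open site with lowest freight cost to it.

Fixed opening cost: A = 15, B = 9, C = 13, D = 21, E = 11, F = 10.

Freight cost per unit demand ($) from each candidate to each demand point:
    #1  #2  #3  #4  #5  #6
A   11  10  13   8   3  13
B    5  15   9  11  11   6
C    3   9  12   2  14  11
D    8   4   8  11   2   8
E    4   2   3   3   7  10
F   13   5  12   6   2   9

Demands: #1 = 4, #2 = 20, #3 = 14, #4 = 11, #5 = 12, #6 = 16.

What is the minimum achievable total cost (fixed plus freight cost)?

Open {B, C, E, F}: assign each demand point to its cheapest open site.
  #1→C 4×3=12, #2→E 20×2=40, #3→E 14×3=42, #4→C 11×2=22, #5→F 12×2=24, #6→B 16×6=96
  freight cost 236, fixed 43 → total 279.
Compare {B, E, F}: freight cost 251 + fixed 30 = 281.
Compare {B, C, D, E}: freight cost 236 + fixed 54 = 290.
Compare {B, D, E}: freight cost 251 + fixed 41 = 292.
All other subsets cost ≥ 281. Minimum total cost: 279.

279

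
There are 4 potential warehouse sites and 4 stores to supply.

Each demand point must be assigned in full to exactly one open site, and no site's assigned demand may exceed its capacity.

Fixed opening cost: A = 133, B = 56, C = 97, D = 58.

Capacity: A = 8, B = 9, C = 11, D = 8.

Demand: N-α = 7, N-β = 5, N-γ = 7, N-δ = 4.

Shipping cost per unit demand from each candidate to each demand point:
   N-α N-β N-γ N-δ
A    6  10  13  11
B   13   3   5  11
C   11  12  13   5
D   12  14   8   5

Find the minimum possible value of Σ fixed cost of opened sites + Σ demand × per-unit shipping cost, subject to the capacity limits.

Open {B, C, D}; cheapest assignment that respects the capacities:
  B (cap 9, load 5): N-β — cost 5×3 = 15
  C (cap 11, load 11): N-α, N-δ — cost 7×11 + 4×5 = 97
  D (cap 8, load 7): N-γ — cost 7×8 = 56
  Shipping 168, fixed 211 → total 379.
  Any other capacity-feasible assignment to {B, C, D} ships for at least 168.
Compare {A, B, D}: its best feasible assignment gives total 404.
Compare {A, B, C}: its best feasible assignment gives total 443.
Every other set of open sites that can feasibly serve all demand totals ≥ 404 even under its best assignment. Minimum: 379.

379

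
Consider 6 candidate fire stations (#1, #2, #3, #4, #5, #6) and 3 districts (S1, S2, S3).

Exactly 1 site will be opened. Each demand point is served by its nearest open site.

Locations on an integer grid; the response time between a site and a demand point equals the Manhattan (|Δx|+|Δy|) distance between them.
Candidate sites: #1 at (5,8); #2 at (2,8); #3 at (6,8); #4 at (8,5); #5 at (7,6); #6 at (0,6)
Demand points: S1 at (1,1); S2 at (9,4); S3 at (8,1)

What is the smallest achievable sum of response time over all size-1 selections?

17

Open {#4}.
  S1→#4 11, S2→#4 2, S3→#4 4  ⇒ total 17.
Compare {#5}: total 21.
Compare {#3}: total 28.
No size-1 selection does better; minimum is 17.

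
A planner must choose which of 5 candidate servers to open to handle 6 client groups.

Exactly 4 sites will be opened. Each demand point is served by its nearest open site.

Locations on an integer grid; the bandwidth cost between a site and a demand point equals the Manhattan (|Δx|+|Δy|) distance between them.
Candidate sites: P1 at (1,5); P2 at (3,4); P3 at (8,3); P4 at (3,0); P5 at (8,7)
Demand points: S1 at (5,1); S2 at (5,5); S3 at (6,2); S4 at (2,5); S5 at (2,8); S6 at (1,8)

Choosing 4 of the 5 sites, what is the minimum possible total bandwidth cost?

Open {P1, P2, P3, P4}.
  S1→P4 3, S2→P2 3, S3→P3 3, S4→P1 1, S5→P1 4, S6→P1 3  ⇒ total 17.
Compare {P1, P3, P4, P5}: total 18.
Compare {P1, P2, P3, P5}: total 19.
No size-4 selection does better; minimum is 17.

17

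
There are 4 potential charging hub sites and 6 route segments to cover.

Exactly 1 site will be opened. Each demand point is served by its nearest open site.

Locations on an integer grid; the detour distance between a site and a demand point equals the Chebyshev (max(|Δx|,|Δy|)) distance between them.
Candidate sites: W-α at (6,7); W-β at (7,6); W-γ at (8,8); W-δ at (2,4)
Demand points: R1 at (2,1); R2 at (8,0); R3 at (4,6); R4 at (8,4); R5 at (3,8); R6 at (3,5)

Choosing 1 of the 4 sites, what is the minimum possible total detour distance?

22

Open {W-δ}.
  R1→W-δ 3, R2→W-δ 6, R3→W-δ 2, R4→W-δ 6, R5→W-δ 4, R6→W-δ 1  ⇒ total 22.
Compare {W-α}: total 24.
Compare {W-β}: total 24.
No size-1 selection does better; minimum is 22.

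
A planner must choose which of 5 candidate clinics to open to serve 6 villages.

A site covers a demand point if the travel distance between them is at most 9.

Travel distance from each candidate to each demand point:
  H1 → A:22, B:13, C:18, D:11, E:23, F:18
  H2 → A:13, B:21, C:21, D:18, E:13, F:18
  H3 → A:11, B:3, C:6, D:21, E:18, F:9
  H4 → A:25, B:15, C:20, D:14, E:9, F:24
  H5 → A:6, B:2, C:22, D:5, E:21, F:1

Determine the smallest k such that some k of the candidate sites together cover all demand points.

Coverage sets (demand points within 9 of each site):
  H1: {}
  H2: {}
  H3: {B, C, F}
  H4: {E}
  H5: {A, B, D, F}
No 2 sites suffice: every size-2 union leaves at least one demand point uncovered.
But {H3, H4, H5} covers everything, so the minimum is 3.

3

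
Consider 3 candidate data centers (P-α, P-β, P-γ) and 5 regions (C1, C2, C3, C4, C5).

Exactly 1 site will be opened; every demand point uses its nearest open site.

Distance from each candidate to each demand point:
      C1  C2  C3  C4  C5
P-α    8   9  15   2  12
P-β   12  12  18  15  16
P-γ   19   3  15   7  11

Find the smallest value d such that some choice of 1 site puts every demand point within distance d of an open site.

15

Open {P-α}.
  Farthest demand point is C3 at distance 15 (to P-α); all others are ≤ 15.
With {P-β} the worst case is 18.
With {P-γ} the worst case is 19.
No size-1 selection achieves below 15.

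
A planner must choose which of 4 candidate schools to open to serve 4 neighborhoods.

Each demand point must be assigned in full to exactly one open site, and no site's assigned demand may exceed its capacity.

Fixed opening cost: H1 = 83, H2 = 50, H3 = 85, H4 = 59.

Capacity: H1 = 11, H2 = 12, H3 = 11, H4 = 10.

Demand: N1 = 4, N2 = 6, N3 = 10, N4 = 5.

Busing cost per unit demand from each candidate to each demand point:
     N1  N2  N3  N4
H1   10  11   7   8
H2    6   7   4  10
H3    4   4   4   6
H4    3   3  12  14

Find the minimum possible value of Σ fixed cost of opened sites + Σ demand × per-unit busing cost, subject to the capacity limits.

294

Open {H2, H3, H4}; cheapest assignment that respects the capacities:
  H2 (cap 12, load 10): N3 — cost 10×4 = 40
  H3 (cap 11, load 5): N4 — cost 5×6 = 30
  H4 (cap 10, load 10): N1, N2 — cost 4×3 + 6×3 = 30
  Shipping 100, fixed 194 → total 294.
  Any other capacity-feasible assignment to {H2, H3, H4} ships for at least 100.
Compare {H1, H2, H4}: its best feasible assignment gives total 302.
Compare {H1, H3, H4}: its best feasible assignment gives total 337.
Every other set of open sites that can feasibly serve all demand totals ≥ 302 even under its best assignment. Minimum: 294.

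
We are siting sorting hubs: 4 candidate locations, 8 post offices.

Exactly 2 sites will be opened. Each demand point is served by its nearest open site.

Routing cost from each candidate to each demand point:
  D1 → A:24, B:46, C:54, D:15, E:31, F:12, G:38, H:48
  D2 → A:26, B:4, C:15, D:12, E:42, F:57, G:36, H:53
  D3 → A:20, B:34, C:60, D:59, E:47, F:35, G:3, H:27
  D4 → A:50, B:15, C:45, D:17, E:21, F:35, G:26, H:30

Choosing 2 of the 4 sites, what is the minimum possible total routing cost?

158

Open {D2, D3}.
  A→D3 20, B→D2 4, C→D2 15, D→D2 12, E→D2 42, F→D3 35, G→D3 3, H→D3 27  ⇒ total 158.
Compare {D2, D4}: total 169.
Compare {D1, D2}: total 182.
No size-2 selection does better; minimum is 158.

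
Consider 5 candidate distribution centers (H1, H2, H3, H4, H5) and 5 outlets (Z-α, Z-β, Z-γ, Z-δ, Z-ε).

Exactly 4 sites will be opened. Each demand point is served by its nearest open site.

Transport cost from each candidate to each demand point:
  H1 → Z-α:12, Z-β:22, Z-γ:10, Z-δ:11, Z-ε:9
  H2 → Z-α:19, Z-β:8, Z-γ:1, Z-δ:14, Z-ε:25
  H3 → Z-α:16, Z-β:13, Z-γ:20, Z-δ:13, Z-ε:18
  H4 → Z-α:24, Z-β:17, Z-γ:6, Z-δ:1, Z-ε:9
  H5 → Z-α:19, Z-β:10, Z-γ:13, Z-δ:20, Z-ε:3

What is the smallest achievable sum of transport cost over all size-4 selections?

Open {H1, H2, H4, H5}.
  Z-α→H1 12, Z-β→H2 8, Z-γ→H2 1, Z-δ→H4 1, Z-ε→H5 3  ⇒ total 25.
Compare {H2, H3, H4, H5}: total 29.
Compare {H1, H2, H3, H4}: total 31.
No size-4 selection does better; minimum is 25.

25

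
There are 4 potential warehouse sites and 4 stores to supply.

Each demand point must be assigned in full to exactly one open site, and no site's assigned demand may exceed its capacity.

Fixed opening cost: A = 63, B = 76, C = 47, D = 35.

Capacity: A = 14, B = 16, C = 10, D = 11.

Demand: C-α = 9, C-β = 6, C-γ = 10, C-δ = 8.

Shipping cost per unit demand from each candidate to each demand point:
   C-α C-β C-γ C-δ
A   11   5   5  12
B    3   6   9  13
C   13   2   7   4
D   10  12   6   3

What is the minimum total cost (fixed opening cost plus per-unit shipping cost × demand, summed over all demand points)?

311

Open {A, B, D}; cheapest assignment that respects the capacities:
  A (cap 14, load 10): C-γ — cost 10×5 = 50
  B (cap 16, load 15): C-α, C-β — cost 9×3 + 6×6 = 63
  D (cap 11, load 8): C-δ — cost 8×3 = 24
  Shipping 137, fixed 174 → total 311.
  Any other capacity-feasible assignment to {A, B, D} ships for at least 137.
Compare {B, C, D}: its best feasible assignment gives total 313.
Compare {A, B, C}: its best feasible assignment gives total 331.
Every other set of open sites that can feasibly serve all demand totals ≥ 313 even under its best assignment. Minimum: 311.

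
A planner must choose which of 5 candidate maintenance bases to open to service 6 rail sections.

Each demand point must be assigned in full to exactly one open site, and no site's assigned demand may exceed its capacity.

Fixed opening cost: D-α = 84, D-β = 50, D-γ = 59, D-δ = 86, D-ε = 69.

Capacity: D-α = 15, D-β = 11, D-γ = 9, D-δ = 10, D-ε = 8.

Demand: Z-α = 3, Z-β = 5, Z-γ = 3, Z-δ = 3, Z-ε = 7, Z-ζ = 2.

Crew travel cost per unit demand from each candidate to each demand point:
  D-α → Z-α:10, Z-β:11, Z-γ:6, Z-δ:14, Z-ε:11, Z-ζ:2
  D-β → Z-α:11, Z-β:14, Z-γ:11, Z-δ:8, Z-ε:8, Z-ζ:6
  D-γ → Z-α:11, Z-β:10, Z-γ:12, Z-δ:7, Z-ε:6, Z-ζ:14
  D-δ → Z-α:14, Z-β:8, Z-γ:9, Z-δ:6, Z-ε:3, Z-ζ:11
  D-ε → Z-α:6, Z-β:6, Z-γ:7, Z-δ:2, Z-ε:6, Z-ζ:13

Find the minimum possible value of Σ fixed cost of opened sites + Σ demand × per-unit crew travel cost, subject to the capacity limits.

Open {D-α, D-δ}; cheapest assignment that respects the capacities:
  D-α (cap 15, load 13): Z-α, Z-β, Z-γ, Z-ζ — cost 3×10 + 5×11 + 3×6 + 2×2 = 107
  D-δ (cap 10, load 10): Z-δ, Z-ε — cost 3×6 + 7×3 = 39
  Shipping 146, fixed 170 → total 316.
  Any other capacity-feasible assignment to {D-α, D-δ} ships for at least 146.
Compare {D-α, D-ε}: its best feasible assignment gives total 318.
Compare {D-α, D-β}: its best feasible assignment gives total 321.
Every other set of open sites that can feasibly serve all demand totals ≥ 318 even under its best assignment. Minimum: 316.

316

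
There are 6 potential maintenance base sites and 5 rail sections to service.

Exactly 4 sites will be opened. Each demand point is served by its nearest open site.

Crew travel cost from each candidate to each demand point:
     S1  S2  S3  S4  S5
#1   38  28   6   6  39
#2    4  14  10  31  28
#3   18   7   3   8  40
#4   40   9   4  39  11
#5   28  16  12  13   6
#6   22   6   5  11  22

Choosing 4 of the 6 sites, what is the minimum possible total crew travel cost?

26

Open {#1, #2, #3, #5}.
  S1→#2 4, S2→#3 7, S3→#3 3, S4→#1 6, S5→#5 6  ⇒ total 26.
Compare {#1, #2, #5, #6}: total 27.
Compare {#2, #3, #5, #6}: total 27.
No size-4 selection does better; minimum is 26.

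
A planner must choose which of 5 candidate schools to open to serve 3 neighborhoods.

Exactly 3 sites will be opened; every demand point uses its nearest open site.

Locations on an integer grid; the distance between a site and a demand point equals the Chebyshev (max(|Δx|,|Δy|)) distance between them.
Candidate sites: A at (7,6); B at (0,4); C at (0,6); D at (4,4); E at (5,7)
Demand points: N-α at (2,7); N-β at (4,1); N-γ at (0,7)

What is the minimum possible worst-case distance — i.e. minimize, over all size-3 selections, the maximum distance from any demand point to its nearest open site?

Open {A, B, D}.
  Farthest demand point is N-α at distance 3 (to B); all others are ≤ 3.
With {A, C, D} the worst case is 3.
With {B, C, D} the worst case is 3.
No size-3 selection achieves below 3.

3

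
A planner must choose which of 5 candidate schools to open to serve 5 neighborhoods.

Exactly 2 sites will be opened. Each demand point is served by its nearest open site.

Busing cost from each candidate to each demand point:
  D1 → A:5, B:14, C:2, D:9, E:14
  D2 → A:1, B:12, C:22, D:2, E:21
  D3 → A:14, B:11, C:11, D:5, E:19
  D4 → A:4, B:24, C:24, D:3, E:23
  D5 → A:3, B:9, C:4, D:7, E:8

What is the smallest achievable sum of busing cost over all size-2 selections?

24

Open {D2, D5}.
  A→D2 1, B→D5 9, C→D5 4, D→D2 2, E→D5 8  ⇒ total 24.
Compare {D4, D5}: total 27.
Compare {D1, D5}: total 29.
No size-2 selection does better; minimum is 24.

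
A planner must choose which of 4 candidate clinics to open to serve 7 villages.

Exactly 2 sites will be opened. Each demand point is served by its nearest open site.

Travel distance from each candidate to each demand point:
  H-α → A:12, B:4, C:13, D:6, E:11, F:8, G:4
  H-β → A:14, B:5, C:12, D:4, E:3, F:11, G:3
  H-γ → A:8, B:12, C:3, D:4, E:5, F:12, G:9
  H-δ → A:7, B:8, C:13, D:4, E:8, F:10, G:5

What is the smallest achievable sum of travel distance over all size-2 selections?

36

Open {H-α, H-γ}.
  A→H-γ 8, B→H-α 4, C→H-γ 3, D→H-γ 4, E→H-γ 5, F→H-α 8, G→H-α 4  ⇒ total 36.
Compare {H-β, H-γ}: total 37.
Compare {H-γ, H-δ}: total 42.
No size-2 selection does better; minimum is 36.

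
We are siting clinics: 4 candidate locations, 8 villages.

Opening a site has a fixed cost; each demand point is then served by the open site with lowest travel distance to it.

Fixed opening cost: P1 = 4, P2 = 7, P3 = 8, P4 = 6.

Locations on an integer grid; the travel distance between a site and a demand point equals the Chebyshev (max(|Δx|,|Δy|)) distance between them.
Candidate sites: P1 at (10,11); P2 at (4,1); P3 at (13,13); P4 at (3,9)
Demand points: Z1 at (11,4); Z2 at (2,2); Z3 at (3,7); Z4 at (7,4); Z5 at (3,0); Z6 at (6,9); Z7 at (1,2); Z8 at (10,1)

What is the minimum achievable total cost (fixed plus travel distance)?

Open {P2, P4}: assign each demand point to its cheapest open site.
  Z1→P2 7, Z2→P2 2, Z3→P4 2, Z4→P2 3, Z5→P2 1, Z6→P4 3, Z7→P2 3, Z8→P2 6
  travel distance 27, fixed 13 → total 40.
Compare {P2}: travel distance 36 + fixed 7 = 43.
Compare {P1, P2}: travel distance 32 + fixed 11 = 43.
Compare {P1, P2, P4}: travel distance 27 + fixed 17 = 44.
All other subsets cost ≥ 43. Minimum total cost: 40.

40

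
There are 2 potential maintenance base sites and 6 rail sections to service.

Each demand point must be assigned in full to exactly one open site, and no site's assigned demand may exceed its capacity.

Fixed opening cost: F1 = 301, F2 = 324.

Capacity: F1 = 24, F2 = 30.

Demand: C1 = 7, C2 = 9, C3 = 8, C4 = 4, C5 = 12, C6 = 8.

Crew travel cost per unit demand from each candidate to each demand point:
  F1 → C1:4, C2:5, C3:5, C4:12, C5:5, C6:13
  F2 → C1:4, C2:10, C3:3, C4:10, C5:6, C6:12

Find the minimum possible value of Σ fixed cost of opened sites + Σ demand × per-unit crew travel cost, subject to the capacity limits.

918

Open {F1, F2}; cheapest assignment that respects the capacities:
  F1 (cap 24, load 21): C2, C5 — cost 9×5 + 12×5 = 105
  F2 (cap 30, load 27): C1, C3, C4, C6 — cost 7×4 + 8×3 + 4×10 + 8×12 = 188
  Shipping 293, fixed 625 → total 918.
  Any other capacity-feasible assignment to {F1, F2} ships for at least 293.
Total demand is 48 and no other set of sites has combined capacity ≥ 48, so {F1, F2} is the only feasible choice of open sites. Minimum: 918.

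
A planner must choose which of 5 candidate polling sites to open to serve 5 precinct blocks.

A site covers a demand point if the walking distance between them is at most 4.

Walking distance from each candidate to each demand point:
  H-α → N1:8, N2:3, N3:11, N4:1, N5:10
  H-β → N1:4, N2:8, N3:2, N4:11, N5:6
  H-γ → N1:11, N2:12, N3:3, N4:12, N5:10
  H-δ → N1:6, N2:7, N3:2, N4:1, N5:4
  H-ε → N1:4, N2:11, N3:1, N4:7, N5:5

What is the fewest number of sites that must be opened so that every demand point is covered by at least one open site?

3

Coverage sets (demand points within 4 of each site):
  H-α: {N2, N4}
  H-β: {N1, N3}
  H-γ: {N3}
  H-δ: {N3, N4, N5}
  H-ε: {N1, N3}
No 2 sites suffice: every size-2 union leaves at least one demand point uncovered.
But {H-α, H-β, H-δ} covers everything, so the minimum is 3.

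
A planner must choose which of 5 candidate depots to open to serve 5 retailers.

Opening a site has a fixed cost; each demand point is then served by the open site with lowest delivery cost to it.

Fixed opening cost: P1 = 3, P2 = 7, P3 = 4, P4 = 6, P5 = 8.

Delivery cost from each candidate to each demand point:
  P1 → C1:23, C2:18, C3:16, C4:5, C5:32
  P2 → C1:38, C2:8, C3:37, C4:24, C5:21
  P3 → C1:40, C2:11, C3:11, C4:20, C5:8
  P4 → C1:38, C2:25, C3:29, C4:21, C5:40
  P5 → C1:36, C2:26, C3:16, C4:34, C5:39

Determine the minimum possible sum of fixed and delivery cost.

65

Open {P1, P3}: assign each demand point to its cheapest open site.
  C1→P1 23, C2→P3 11, C3→P3 11, C4→P1 5, C5→P3 8
  delivery cost 58, fixed 7 → total 65.
Compare {P1, P2, P3}: delivery cost 55 + fixed 14 = 69.
Compare {P1, P3, P4}: delivery cost 58 + fixed 13 = 71.
Compare {P1, P3, P5}: delivery cost 58 + fixed 15 = 73.
All other subsets cost ≥ 69. Minimum total cost: 65.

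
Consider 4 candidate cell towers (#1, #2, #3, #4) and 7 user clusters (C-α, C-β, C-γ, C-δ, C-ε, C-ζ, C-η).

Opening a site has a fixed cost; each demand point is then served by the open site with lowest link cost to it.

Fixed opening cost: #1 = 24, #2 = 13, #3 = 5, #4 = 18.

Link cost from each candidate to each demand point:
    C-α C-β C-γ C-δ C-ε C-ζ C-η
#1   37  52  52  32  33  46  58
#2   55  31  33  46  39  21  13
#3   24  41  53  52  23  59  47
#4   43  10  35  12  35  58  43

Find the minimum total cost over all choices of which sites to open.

Open {#2, #3, #4}: assign each demand point to its cheapest open site.
  C-α→#3 24, C-β→#4 10, C-γ→#2 33, C-δ→#4 12, C-ε→#3 23, C-ζ→#2 21, C-η→#2 13
  link cost 136, fixed 36 → total 172.
Compare {#1, #2, #3, #4}: link cost 136 + fixed 60 = 196.
Compare {#2, #4}: link cost 167 + fixed 31 = 198.
Compare {#2, #3}: link cost 191 + fixed 18 = 209.
All other subsets cost ≥ 196. Minimum total cost: 172.

172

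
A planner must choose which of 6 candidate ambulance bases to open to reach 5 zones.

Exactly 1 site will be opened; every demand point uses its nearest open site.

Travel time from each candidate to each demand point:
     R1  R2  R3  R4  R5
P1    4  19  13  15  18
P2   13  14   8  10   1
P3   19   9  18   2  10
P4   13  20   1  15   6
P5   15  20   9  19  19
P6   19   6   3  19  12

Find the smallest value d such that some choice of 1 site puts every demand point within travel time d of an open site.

Open {P2}.
  Farthest demand point is R2 at travel time 14 (to P2); all others are ≤ 14.
With {P1} the worst case is 19.
With {P3} the worst case is 19.
No size-1 selection achieves below 14.

14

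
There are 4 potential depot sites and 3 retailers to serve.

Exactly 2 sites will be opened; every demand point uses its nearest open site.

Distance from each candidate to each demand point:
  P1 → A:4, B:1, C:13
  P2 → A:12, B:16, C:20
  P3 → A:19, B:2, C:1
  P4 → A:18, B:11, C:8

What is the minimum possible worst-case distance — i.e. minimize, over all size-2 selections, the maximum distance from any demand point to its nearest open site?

4

Open {P1, P3}.
  Farthest demand point is A at distance 4 (to P1); all others are ≤ 4.
With {P1, P4} the worst case is 8.
With {P2, P3} the worst case is 12.
No size-2 selection achieves below 4.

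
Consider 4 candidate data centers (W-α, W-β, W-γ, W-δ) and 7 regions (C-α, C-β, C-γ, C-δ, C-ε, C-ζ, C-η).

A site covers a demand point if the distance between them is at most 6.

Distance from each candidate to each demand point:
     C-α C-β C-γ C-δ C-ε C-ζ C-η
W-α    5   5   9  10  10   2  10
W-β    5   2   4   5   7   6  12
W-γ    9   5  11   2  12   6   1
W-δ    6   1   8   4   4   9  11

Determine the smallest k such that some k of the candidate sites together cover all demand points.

3

Coverage sets (demand points within 6 of each site):
  W-α: {C-α, C-β, C-ζ}
  W-β: {C-α, C-β, C-γ, C-δ, C-ζ}
  W-γ: {C-β, C-δ, C-ζ, C-η}
  W-δ: {C-α, C-β, C-δ, C-ε}
No 2 sites suffice: every size-2 union leaves at least one demand point uncovered.
But {W-β, W-γ, W-δ} covers everything, so the minimum is 3.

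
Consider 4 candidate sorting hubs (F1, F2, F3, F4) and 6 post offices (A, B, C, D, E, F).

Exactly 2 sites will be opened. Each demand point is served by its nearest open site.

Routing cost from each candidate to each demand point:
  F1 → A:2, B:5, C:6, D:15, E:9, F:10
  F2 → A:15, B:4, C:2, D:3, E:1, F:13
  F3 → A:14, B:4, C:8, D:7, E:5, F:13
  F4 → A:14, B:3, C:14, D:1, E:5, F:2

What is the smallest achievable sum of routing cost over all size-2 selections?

Open {F1, F4}.
  A→F1 2, B→F4 3, C→F1 6, D→F4 1, E→F4 5, F→F4 2  ⇒ total 19.
Compare {F1, F2}: total 22.
Compare {F2, F4}: total 23.
No size-2 selection does better; minimum is 19.

19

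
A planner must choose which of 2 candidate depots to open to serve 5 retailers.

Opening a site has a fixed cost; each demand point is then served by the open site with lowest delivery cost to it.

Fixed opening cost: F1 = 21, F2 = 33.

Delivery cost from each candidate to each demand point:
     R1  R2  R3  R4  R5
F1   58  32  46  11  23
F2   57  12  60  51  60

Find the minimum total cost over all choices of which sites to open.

Open {F1}: assign each demand point to its cheapest open site.
  R1→F1 58, R2→F1 32, R3→F1 46, R4→F1 11, R5→F1 23
  delivery cost 170, fixed 21 → total 191.
Compare {F1, F2}: delivery cost 149 + fixed 54 = 203.
Compare {F2}: delivery cost 240 + fixed 33 = 273.

191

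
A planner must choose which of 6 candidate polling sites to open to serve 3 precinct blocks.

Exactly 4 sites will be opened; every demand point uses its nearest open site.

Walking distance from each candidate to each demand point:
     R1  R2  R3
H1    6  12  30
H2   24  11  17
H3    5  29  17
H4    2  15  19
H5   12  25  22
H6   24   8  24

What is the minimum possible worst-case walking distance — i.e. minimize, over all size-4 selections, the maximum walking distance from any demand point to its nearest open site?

Open {H1, H2, H3, H4}.
  Farthest demand point is R3 at walking distance 17 (to H2); all others are ≤ 17.
With {H1, H2, H3, H5} the worst case is 17.
With {H1, H2, H3, H6} the worst case is 17.
No size-4 selection achieves below 17.

17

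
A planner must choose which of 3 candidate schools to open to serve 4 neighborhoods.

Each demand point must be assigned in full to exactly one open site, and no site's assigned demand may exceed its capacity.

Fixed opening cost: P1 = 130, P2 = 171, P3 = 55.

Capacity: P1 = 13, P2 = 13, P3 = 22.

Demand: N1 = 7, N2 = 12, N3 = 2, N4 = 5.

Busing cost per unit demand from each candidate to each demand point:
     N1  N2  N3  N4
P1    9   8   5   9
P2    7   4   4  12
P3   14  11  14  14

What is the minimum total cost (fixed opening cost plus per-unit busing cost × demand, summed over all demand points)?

Open {P1, P3}; cheapest assignment that respects the capacities:
  P1 (cap 13, load 12): N1, N4 — cost 7×9 + 5×9 = 108
  P3 (cap 22, load 14): N2, N3 — cost 12×11 + 2×14 = 160
  Shipping 268, fixed 185 → total 453.
  Any other capacity-feasible assignment to {P1, P3} ships for at least 268.
Compare {P2, P3}: its best feasible assignment gives total 470.
Compare {P1, P2, P3}: its best feasible assignment gives total 540.
Every other set of open sites that can feasibly serve all demand totals ≥ 470 even under its best assignment. Minimum: 453.

453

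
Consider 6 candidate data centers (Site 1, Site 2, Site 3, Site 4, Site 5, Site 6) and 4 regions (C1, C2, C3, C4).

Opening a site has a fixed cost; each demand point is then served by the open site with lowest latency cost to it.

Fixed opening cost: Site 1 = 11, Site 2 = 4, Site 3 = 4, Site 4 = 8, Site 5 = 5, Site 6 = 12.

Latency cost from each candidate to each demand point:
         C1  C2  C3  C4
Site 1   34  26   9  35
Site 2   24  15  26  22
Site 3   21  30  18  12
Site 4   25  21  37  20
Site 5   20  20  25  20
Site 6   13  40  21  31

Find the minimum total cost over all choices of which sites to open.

74

Open {Site 2, Site 3}: assign each demand point to its cheapest open site.
  C1→Site 3 21, C2→Site 2 15, C3→Site 3 18, C4→Site 3 12
  latency cost 66, fixed 8 → total 74.
Compare {Site 1, Site 2, Site 3}: latency cost 57 + fixed 19 = 76.
Compare {Site 2, Site 3, Site 5}: latency cost 65 + fixed 13 = 78.
Compare {Site 2, Site 3, Site 6}: latency cost 58 + fixed 20 = 78.
All other subsets cost ≥ 76. Minimum total cost: 74.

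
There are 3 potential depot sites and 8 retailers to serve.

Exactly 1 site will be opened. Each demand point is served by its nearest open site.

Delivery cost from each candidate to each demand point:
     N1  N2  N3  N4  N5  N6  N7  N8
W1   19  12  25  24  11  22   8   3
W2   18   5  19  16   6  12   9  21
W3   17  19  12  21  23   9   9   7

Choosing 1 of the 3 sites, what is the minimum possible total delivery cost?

106

Open {W2}.
  N1→W2 18, N2→W2 5, N3→W2 19, N4→W2 16, N5→W2 6, N6→W2 12, N7→W2 9, N8→W2 21  ⇒ total 106.
Compare {W3}: total 117.
Compare {W1}: total 124.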